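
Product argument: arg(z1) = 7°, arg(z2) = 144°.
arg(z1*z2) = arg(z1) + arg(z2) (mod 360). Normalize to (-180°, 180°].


arg(z1*z2) = 7° + 144° = 151°
Normalized to (-180°, 180°]: 151°

151°


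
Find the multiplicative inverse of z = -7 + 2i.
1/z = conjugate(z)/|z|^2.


|z|^2 = 49+4 = 53
1/z = (-7 - 2i)/53

1/z = -0.1321 - 0.0377i


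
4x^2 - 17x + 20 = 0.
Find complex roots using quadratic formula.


disc = (-17)^2 - 4*4*20 = 289 - 320 = -31
sqrt(|disc|) = sqrt(31) = 5.5678
Real part = 17/(2*4) = 2.1250
Imag part = 5.5678/(2*4) = 0.6960

2.1250 ± 0.6960i


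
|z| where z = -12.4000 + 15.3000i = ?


|z| = sqrt((-12.4)^2 + 15.3^2) = sqrt(153.76 + 234.09) = sqrt(387.85) = 19.6939

|z| = 19.6939


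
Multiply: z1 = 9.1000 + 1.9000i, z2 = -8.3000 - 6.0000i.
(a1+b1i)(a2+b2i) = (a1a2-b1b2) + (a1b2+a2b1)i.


Real = 9.1*(-8.3) - 1.9*(-6) = -75.53 - (-11.4) = -64.13
Imag = 9.1*(-6) - (8.3)*1.9 = -54.6 - (15.77) = -70.37

-64.1300 - 70.3700i


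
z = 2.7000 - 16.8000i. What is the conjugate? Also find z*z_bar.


z_bar = 2.7000 + 16.8000i
z*z_bar = 2.7^2 + (-16.8)^2 = 7.29 + 282.24 = 289.53

z_bar = 2.7000 + 16.8000i, z*z_bar = 289.53


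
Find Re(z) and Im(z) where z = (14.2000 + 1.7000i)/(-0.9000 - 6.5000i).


Multiply by conjugate: (14.2000 + 1.7000i)(-0.9000 + 6.5000i) / ((-0.9)^2 + (-6.5)^2)
Numerator real = 14.2*(-0.9) + 1.7*(-6.5) = -23.83
Numerator imag = 1.7*(-0.9) - 14.2*(-6.5) = 90.77
Denominator = 43.06
Re(z) = -23.83/43.06 = -0.5534
Im(z) = 90.77/43.06 = 2.1080

Re(z) = -0.5534, Im(z) = 2.1080


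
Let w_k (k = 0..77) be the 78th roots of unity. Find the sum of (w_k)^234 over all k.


The roots are w_k = w^k with w = e^(2*pi*i/78), and (w^k)^234 = (w^234)^k.
So S = 1 + u + u^2 + ... + u^(77) with u = w^234.
234 = 3*78 + 0, so 234 is a multiple of 78 and u = (w^78)^3 = 1.
Every one of the 78 terms equals 1: S = 78

S = 78


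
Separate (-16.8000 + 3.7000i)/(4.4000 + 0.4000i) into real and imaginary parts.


Multiply by conjugate: (-16.8000 + 3.7000i)(4.4000 - 0.4000i) / (4.4^2 + 0.4^2)
Numerator real = -16.8*4.4 + 3.7*0.4 = -72.44
Numerator imag = 3.7*4.4 - (-16.8)*0.4 = 23
Denominator = 19.52
Re(z) = -72.44/19.52 = -3.7111
Im(z) = 23/19.52 = 1.1783

Re(z) = -3.7111, Im(z) = 1.1783


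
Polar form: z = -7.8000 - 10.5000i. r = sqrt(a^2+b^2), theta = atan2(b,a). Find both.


r = sqrt(60.84+110.25) = sqrt(171.09) = 13.0801
theta = atan2(-10.5, -7.8) = -126.6071 degrees

r = 13.0801, theta = -126.6071 degrees


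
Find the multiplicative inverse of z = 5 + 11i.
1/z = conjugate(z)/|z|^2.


|z|^2 = 25+121 = 146
1/z = (5 - 11i)/146

1/z = 0.0342 - 0.0753i


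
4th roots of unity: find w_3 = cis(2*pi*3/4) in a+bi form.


Angle = 360*3/4 = 270°
a = cos(270°) = 0
b = sin(270°) = -1.0000

0 - 1.0000i


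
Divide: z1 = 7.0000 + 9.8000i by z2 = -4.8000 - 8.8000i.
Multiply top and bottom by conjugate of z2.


Conjugate of z2 = -4.8000 + 8.8000i
Numerator: (7.0000 + 9.8000i)(-4.8000 + 8.8000i) = -119.8400 + 14.5600i
Denominator: (-4.8)^2 + (-8.8)^2 = 100.48
Result = (-119.8400 + 14.5600i)/100.48

-1.1927 + 0.1449i


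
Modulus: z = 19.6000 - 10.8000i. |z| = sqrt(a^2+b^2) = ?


|z| = sqrt(19.6^2 + (-10.8)^2) = sqrt(384.16 + 116.64) = sqrt(500.8) = 22.3786

|z| = 22.3786


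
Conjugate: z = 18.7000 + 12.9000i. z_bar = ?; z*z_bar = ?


z_bar = 18.7000 - 12.9000i
z*z_bar = 18.7^2 + 12.9^2 = 349.69 + 166.41 = 516.1

z_bar = 18.7000 - 12.9000i, z*z_bar = 516.1


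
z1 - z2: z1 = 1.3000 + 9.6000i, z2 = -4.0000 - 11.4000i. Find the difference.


Real: 1.3 + 4 = 5.3
Imag: 9.6 + 11.4 = 21

5.3000 + 21.0000i


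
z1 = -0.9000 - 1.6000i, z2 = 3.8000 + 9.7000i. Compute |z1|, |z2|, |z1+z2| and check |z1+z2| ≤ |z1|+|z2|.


|z1| = sqrt((-0.9)^2 + (-1.6)^2) = sqrt(3.37) = 1.8358
|z2| = sqrt(3.8^2 + 9.7^2) = sqrt(108.53) = 10.4178
z1+z2 = 2.9000 + 8.1000i
|z1+z2| = sqrt(74.02) = 8.6035
|z1|+|z2| = 1.8358 + 10.4178 = 12.2536

|z1+z2| = 8.6035 ≤ |z1|+|z2| = 12.2536 (verified)


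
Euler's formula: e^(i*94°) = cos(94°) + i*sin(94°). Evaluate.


cos(94°) = -0.0698
sin(94°) = 0.9976

e^(i*94°) = -0.0698 + 0.9976i


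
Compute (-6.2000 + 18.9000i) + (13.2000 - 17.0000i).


Real: -6.2 + 13.2 = 7
Imag: 18.9 - 17 = 1.9

7.0000 + 1.9000i


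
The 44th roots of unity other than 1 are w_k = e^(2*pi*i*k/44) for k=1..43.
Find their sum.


With w = e^(2*pi*i/44), all 44 of the 44th roots of unity w^0 = 1, w, ..., w^(43) sum to 0: 1 + w + ... + w^(43) = (1 - w^44)/(1 - w) = 0 since w^44 = 1, w ≠ 1.
Removing the root 1: w + w^2 + ... + w^(43) = 0 - 1 = -1

Sum = -1


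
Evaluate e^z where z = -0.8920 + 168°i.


e^-0.8920 = 0.40984
cos(168°) = -0.9781
sin(168°) = 0.2079
Real = 0.40984*(-0.9781) = -0.4009
Imag = 0.40984*0.2079 = 0.0852

-0.4009 + 0.0852i


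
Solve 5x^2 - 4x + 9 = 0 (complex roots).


disc = (-4)^2 - 4*5*9 = 16 - 180 = -164
sqrt(|disc|) = sqrt(164) = 12.8062
Real part = 4/(2*5) = 0.4000
Imag part = 12.8062/(2*5) = 1.2806

0.4000 ± 1.2806i


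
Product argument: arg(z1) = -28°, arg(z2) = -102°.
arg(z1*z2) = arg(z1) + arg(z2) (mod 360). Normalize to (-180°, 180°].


arg(z1*z2) = -28° - 102° = -130°
Normalized to (-180°, 180°]: -130°

-130°


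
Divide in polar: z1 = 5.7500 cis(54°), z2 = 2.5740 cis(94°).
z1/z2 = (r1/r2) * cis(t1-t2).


r = 5.7500 / 2.5740 = 2.2339
theta = 54° - 94° = -40° = 320° (mod 360)

2.2339 cis(320°)


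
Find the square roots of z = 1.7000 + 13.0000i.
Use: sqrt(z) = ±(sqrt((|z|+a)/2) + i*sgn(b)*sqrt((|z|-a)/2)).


|z| = sqrt(2.89+169) = 13.1107
sqrt((|z|+a)/2) = sqrt((13.1107+1.7)/2) = sqrt(7.4053) = 2.7213
sqrt((|z|-a)/2) = sqrt((13.1107-1.7)/2) = sqrt(5.7053) = 2.3886

±(2.7213 + 2.3886i) i.e. 2.7213 + 2.3886i and -2.7213 - 2.3886i


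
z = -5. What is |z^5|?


|z| = sqrt(25+0) = sqrt(25) = 5
|z^5| = |z|^5 = 5^5 = 3125

|z^5| = 3125


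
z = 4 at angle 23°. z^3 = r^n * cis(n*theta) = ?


r^3 = 4^3 = 64
n*theta = 3*23° = 69° = 69° (mod 360)
a = 64*cos(69°) = 22.9355
b = 64*sin(69°) = 59.7491

64 cis(69°) = 22.9355 + 59.7491i


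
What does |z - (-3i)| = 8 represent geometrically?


|z - z0| = r is a circle with center z0 and radius r.
Center = (0, -3), radius = 8

Circle with center (0, -3) and radius 8


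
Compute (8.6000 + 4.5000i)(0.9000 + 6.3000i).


Real = 8.6*0.9 - 4.5*6.3 = 7.74 - 28.35 = -20.61
Imag = 8.6*6.3 + 0.9*4.5 = 54.18 + 4.05 = 58.23

-20.6100 + 58.2300i


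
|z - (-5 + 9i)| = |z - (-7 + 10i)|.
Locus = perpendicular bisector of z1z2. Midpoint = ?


Equal distances means the locus is the perpendicular bisector of z1 and z2.
Midpoint = ((-5+(-7))/2, (9+10)/2) = (-6.0000, 9.5000)

Perpendicular bisector through (-6.0000, 9.5000)


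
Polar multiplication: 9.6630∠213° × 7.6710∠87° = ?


r = 9.6630 * 7.6710 = 74.1249
theta = 213° + 87° = 300° = 300° (mod 360)

74.1249 cis(300°)


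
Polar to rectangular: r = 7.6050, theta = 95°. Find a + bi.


a = 7.6050*cos(95°) = 7.6050*(-0.087156) = -0.6628
b = 7.6050*sin(95°) = 7.6050*0.9962 = 7.5761

-0.6628 + 7.5761i


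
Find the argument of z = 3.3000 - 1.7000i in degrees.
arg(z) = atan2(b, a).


Re = 3.3, Im = -1.7
arg = atan2(-1.7, 3.3) = -27.2553 degrees

arg(z) = -27.2553 degrees


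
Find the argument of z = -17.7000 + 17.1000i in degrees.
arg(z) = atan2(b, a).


Re = -17.7, Im = 17.1
arg = atan2(17.1, -17.7) = 135.9878 degrees

arg(z) = 135.9878 degrees


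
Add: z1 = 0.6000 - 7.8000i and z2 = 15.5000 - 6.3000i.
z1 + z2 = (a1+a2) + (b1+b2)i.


Real: 0.6 + 15.5 = 16.1
Imag: -7.8 - 6.3 = -14.1

16.1000 - 14.1000i


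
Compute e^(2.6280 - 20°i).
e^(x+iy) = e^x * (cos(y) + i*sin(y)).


e^2.6280 = 13.8461
cos(-20°) = 0.93969
sin(-20°) = -0.34202
Real = 13.8461*0.93969 = 13.0110
Imag = 13.8461*(-0.34202) = -4.7356

13.0110 - 4.7356i


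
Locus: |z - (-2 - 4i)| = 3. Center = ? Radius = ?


|z - z0| = r is a circle with center z0 and radius r.
Center = (-2, -4), radius = 3

Circle with center (-2, -4) and radius 3


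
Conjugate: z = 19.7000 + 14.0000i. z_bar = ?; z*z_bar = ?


z_bar = 19.7000 - 14.0000i
z*z_bar = 19.7^2 + 14^2 = 388.09 + 196 = 584.09

z_bar = 19.7000 - 14.0000i, z*z_bar = 584.09


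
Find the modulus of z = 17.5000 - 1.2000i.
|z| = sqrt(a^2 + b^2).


|z| = sqrt(17.5^2 + (-1.2)^2) = sqrt(306.25 + 1.44) = sqrt(307.69) = 17.5411

|z| = 17.5411


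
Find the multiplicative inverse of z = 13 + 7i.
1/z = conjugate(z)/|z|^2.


|z|^2 = 169+49 = 218
1/z = (13 - 7i)/218

1/z = 0.0596 - 0.0321i


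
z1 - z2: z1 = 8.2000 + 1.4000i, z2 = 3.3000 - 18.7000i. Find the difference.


Real: 8.2 - 3.3 = 4.9
Imag: 1.4 + 18.7 = 20.1

4.9000 + 20.1000i


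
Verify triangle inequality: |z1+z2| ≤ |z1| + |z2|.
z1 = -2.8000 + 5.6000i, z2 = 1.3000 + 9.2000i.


|z1| = sqrt((-2.8)^2 + 5.6^2) = sqrt(39.2) = 6.2610
|z2| = sqrt(1.3^2 + 9.2^2) = sqrt(86.33) = 9.2914
z1+z2 = -1.5000 + 14.8000i
|z1+z2| = sqrt(221.29) = 14.8758
|z1|+|z2| = 6.2610 + 9.2914 = 15.5524

|z1+z2| = 14.8758 ≤ |z1|+|z2| = 15.5524 (verified)


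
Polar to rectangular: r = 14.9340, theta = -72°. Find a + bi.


a = 14.9340*cos(-72°) = 14.9340*0.30902 = 4.6149
b = 14.9340*sin(-72°) = 14.9340*(-0.95106) = -14.2031

4.6149 - 14.2031i


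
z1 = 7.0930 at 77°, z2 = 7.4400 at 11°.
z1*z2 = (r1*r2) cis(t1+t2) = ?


r = 7.0930 * 7.4400 = 52.7719
theta = 77° + 11° = 88° = 88° (mod 360)

52.7719 cis(88°)


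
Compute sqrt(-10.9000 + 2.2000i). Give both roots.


|z| = sqrt(118.81+4.84) = 11.1198
sqrt((|z|+a)/2) = sqrt((11.1198+(-10.9))/2) = sqrt(0.1099) = 0.3315
sqrt((|z|-a)/2) = sqrt((11.1198-(-10.9))/2) = sqrt(11.0099) = 3.3181

±(0.3315 + 3.3181i) i.e. 0.3315 + 3.3181i and -0.3315 - 3.3181i


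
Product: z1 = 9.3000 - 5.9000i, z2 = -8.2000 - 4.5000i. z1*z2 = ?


Real = 9.3*(-8.2) - (-5.9)*(-4.5) = -76.26 - 26.55 = -102.81
Imag = 9.3*(-4.5) - (8.2)*(-5.9) = -41.85 + 48.38 = 6.53

-102.8100 + 6.5300i


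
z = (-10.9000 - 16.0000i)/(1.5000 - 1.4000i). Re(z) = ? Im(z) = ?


Multiply by conjugate: (-10.9000 - 16.0000i)(1.5000 + 1.4000i) / (1.5^2 + (-1.4)^2)
Numerator real = -10.9*1.5 - (16)*(-1.4) = 6.05
Numerator imag = -16*1.5 - (-10.9)*(-1.4) = -39.26
Denominator = 4.21
Re(z) = 6.05/4.21 = 1.4371
Im(z) = -39.26/4.21 = -9.3254

Re(z) = 1.4371, Im(z) = -9.3254


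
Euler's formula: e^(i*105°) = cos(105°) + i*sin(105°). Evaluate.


cos(105°) = -0.2588
sin(105°) = 0.9659

e^(i*105°) = -0.2588 + 0.9659i


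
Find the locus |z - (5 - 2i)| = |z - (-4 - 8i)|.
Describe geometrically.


Equal distances means the locus is the perpendicular bisector of z1 and z2.
Midpoint = ((5+(-4))/2, (-2+(-8))/2) = (0.5000, -5.0000)

Perpendicular bisector through (0.5000, -5.0000)


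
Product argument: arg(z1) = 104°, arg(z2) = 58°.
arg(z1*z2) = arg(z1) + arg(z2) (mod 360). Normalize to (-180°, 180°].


arg(z1*z2) = 104° + 58° = 162°
Normalized to (-180°, 180°]: 162°

162°


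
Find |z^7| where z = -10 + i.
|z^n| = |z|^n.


|z| = sqrt(100+1) = sqrt(101) = 10.0499
|z^7| = |z|^7 = (sqrt(101))^7 = 101^3 * sqrt(101) = 1030301*sqrt(101)

|z^7| = 1030301*sqrt(101) ≈ 10354396.9023


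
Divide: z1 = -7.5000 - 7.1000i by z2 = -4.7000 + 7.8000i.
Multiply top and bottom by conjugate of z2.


Conjugate of z2 = -4.7000 - 7.8000i
Numerator: (-7.5000 - 7.1000i)(-4.7000 - 7.8000i) = -20.1300 + 91.8700i
Denominator: (-4.7)^2 + 7.8^2 = 82.93
Result = (-20.1300 + 91.8700i)/82.93

-0.2427 + 1.1078i


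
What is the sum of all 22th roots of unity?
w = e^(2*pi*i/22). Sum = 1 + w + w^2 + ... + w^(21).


The sum of all 22th roots of unity is 0.
Geometric series: (1 - w^22)/(1 - w) = (1-1)/(1-w) = 0 since w^22 = 1, w ≠ 1.
Alternatively: coefficient of z^21 in z^22 - 1 is 0.

0


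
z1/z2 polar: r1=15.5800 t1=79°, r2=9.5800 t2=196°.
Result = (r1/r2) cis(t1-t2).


r = 15.5800 / 9.5800 = 1.6263
theta = 79° - 196° = -117° = 243° (mod 360)

1.6263 cis(243°)


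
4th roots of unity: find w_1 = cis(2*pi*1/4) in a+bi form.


Angle = 360*1/4 = 90°
a = cos(90°) = 0
b = sin(90°) = 1.0000

0 + 1.0000i


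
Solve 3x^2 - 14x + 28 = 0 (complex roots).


disc = (-14)^2 - 4*3*28 = 196 - 336 = -140
sqrt(|disc|) = sqrt(140) = 11.8322
Real part = 14/(2*3) = 2.3333
Imag part = 11.8322/(2*3) = 1.9720

2.3333 ± 1.9720i


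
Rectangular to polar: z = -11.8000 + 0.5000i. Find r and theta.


r = sqrt(139.24+0.25) = sqrt(139.49) = 11.8106
theta = atan2(0.5, -11.8) = 177.5737 degrees

r = 11.8106, theta = 177.5737 degrees


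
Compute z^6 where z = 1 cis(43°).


r^6 = 1^6 = 1
n*theta = 6*43° = 258° = 258° (mod 360)
a = 1*cos(258°) = -0.2079
b = 1*sin(258°) = -0.9781

1 cis(258°) = -0.2079 - 0.9781i


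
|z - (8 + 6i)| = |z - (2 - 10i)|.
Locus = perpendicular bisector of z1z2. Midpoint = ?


Equal distances means the locus is the perpendicular bisector of z1 and z2.
Midpoint = ((8+2)/2, (6+(-10))/2) = (5.0000, -2.0000)

Perpendicular bisector through (5.0000, -2.0000)


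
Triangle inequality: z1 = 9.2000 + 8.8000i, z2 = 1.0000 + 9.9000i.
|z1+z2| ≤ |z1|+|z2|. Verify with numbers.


|z1| = sqrt(9.2^2 + 8.8^2) = sqrt(162.08) = 12.7311
|z2| = sqrt(1^2 + 9.9^2) = sqrt(99.01) = 9.9504
z1+z2 = 10.2000 + 18.7000i
|z1+z2| = sqrt(453.73) = 21.3009
|z1|+|z2| = 12.7311 + 9.9504 = 22.6815

|z1+z2| = 21.3009 ≤ |z1|+|z2| = 22.6815 (verified)


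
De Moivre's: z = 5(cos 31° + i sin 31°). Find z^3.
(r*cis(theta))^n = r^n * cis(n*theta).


r^3 = 5^3 = 125
n*theta = 3*31° = 93° = 93° (mod 360)
a = 125*cos(93°) = -6.5420
b = 125*sin(93°) = 124.8287

125 cis(93°) = -6.5420 + 124.8287i


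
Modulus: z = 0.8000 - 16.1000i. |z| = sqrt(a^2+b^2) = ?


|z| = sqrt(0.8^2 + (-16.1)^2) = sqrt(0.64 + 259.21) = sqrt(259.85) = 16.1199

|z| = 16.1199


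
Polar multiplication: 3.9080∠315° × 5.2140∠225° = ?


r = 3.9080 * 5.2140 = 20.3763
theta = 315° + 225° = 540° = 180° (mod 360)

20.3763 cis(180°)


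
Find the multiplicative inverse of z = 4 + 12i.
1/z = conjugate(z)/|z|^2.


|z|^2 = 16+144 = 160
1/z = (4 - 12i)/160

1/z = 0.0250 - 0.0750i


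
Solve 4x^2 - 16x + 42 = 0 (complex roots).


disc = (-16)^2 - 4*4*42 = 256 - 672 = -416
sqrt(|disc|) = sqrt(416) = 20.3961
Real part = 16/(2*4) = 2.0000
Imag part = 20.3961/(2*4) = 2.5495

2.0000 ± 2.5495i


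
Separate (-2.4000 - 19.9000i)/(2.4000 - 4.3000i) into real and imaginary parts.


Multiply by conjugate: (-2.4000 - 19.9000i)(2.4000 + 4.3000i) / (2.4^2 + (-4.3)^2)
Numerator real = -2.4*2.4 - (19.9)*(-4.3) = 79.81
Numerator imag = -19.9*2.4 - (-2.4)*(-4.3) = -58.08
Denominator = 24.25
Re(z) = 79.81/24.25 = 3.2911
Im(z) = -58.08/24.25 = -2.3951

Re(z) = 3.2911, Im(z) = -2.3951


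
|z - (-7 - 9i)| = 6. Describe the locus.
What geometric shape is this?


|z - z0| = r is a circle with center z0 and radius r.
Center = (-7, -9), radius = 6

Circle with center (-7, -9) and radius 6


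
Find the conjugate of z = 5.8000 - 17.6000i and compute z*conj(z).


z_bar = 5.8000 + 17.6000i
z*z_bar = 5.8^2 + (-17.6)^2 = 33.64 + 309.76 = 343.4

z_bar = 5.8000 + 17.6000i, z*z_bar = 343.4


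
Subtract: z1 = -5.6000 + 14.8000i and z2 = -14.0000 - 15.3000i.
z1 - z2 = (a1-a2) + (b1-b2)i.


Real: -5.6 + 14 = 8.4
Imag: 14.8 + 15.3 = 30.1

8.4000 + 30.1000i


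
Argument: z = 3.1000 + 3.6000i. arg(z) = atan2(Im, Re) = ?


Re = 3.1, Im = 3.6
arg = atan2(3.6, 3.1) = 49.2679 degrees

arg(z) = 49.2679 degrees


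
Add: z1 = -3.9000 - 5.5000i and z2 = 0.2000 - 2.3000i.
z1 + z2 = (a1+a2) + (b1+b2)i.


Real: -3.9 + 0.2 = -3.7
Imag: -5.5 - 2.3 = -7.8

-3.7000 - 7.8000i


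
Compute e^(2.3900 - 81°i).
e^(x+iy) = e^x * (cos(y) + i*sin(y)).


e^2.3900 = 10.9135
cos(-81°) = 0.15643
sin(-81°) = -0.987688
Real = 10.9135*0.15643 = 1.7072
Imag = 10.9135*(-0.987688) = -10.7791

1.7072 - 10.7791i


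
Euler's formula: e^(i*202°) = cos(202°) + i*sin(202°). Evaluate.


cos(202°) = -0.9272
sin(202°) = -0.3746

e^(i*202°) = -0.9272 - 0.3746i


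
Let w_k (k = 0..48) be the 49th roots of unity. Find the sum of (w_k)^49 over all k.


The roots are w_k = w^k with w = e^(2*pi*i/49), and (w^k)^49 = (w^49)^k.
So S = 1 + u + u^2 + ... + u^(48) with u = w^49.
49 = 1*49 + 0, so 49 is a multiple of 49 and u = (w^49)^1 = 1.
Every one of the 49 terms equals 1: S = 49

S = 49


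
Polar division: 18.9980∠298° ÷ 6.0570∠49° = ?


r = 18.9980 / 6.0570 = 3.1365
theta = 298° - 49° = 249° = 249° (mod 360)

3.1365 cis(249°)


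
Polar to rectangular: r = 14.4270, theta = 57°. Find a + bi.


a = 14.4270*cos(57°) = 14.4270*0.54464 = 7.8575
b = 14.4270*sin(57°) = 14.4270*0.83867 = 12.0995

7.8575 + 12.0995i


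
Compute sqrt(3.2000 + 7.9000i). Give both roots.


|z| = sqrt(10.24+62.41) = 8.5235
sqrt((|z|+a)/2) = sqrt((8.5235+3.2)/2) = sqrt(5.8617) = 2.4211
sqrt((|z|-a)/2) = sqrt((8.5235-3.2)/2) = sqrt(2.6617) = 1.6315

±(2.4211 + 1.6315i) i.e. 2.4211 + 1.6315i and -2.4211 - 1.6315i


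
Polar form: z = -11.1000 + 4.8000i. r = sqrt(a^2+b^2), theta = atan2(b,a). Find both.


r = sqrt(123.21+23.04) = sqrt(146.25) = 12.0934
theta = atan2(4.8, -11.1) = 156.6148 degrees

r = 12.0934, theta = 156.6148 degrees


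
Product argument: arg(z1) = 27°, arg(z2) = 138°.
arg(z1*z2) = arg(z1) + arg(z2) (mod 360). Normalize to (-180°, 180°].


arg(z1*z2) = 27° + 138° = 165°
Normalized to (-180°, 180°]: 165°

165°


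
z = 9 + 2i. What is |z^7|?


|z| = sqrt(81+4) = sqrt(85) = 9.2195
|z^7| = |z|^7 = (sqrt(85))^7 = 85^3 * sqrt(85) = 614125*sqrt(85)

|z^7| = 614125*sqrt(85) ≈ 5661952.7398


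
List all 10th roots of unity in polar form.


The 10th roots of unity are cis(360k/10°) for k=0..9
Angle step = 360/10 = 36°
Primitive root: cis(36°)
Primitive root = 0.8090 + 0.5878i

10 roots at angles: 0°, 36°, 72°, 108°, 144°, 180°, 216°, 252°, 288°, 324°


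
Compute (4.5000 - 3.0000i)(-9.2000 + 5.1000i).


Real = 4.5*(-9.2) - (-3)*5.1 = -41.4 - (-15.3) = -26.1
Imag = 4.5*5.1 - (9.2)*(-3) = 22.95 + 27.6 = 50.55

-26.1000 + 50.5500i


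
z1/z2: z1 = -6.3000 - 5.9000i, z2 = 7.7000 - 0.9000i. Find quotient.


Conjugate of z2 = 7.7000 + 0.9000i
Numerator: (-6.3000 - 5.9000i)(7.7000 + 0.9000i) = -43.2000 - 51.1000i
Denominator: 7.7^2 + (-0.9)^2 = 60.1
Result = (-43.2000 - 51.1000i)/60.1

-0.7188 - 0.8502i


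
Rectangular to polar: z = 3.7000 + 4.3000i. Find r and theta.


r = sqrt(13.69+18.49) = sqrt(32.18) = 5.6727
theta = atan2(4.3, 3.7) = 49.2892 degrees

r = 5.6727, theta = 49.2892 degrees


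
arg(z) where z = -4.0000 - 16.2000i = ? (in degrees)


Re = -4, Im = -16.2
arg = atan2(-16.2, -4) = -103.8697 degrees

arg(z) = -103.8697 degrees


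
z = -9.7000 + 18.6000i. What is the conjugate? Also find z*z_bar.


z_bar = -9.7000 - 18.6000i
z*z_bar = (-9.7)^2 + 18.6^2 = 94.09 + 345.96 = 440.05

z_bar = -9.7000 - 18.6000i, z*z_bar = 440.05


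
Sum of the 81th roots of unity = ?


The sum of all 81th roots of unity is 0.
Geometric series: (1 - w^81)/(1 - w) = (1-1)/(1-w) = 0 since w^81 = 1, w ≠ 1.
Alternatively: coefficient of z^80 in z^81 - 1 is 0.

0


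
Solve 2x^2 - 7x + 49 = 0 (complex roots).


disc = (-7)^2 - 4*2*49 = 49 - 392 = -343
sqrt(|disc|) = sqrt(343) = 18.5203
Real part = 7/(2*2) = 1.7500
Imag part = 18.5203/(2*2) = 4.6301

1.7500 ± 4.6301i


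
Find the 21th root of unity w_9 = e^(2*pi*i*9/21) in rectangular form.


Angle = 360*9/21 = 154.2857°
a = cos(154.2857°) = -0.9010
b = sin(154.2857°) = 0.4339

-0.9010 + 0.4339i


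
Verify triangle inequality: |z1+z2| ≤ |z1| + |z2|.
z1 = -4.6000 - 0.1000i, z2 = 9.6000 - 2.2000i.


|z1| = sqrt((-4.6)^2 + (-0.1)^2) = sqrt(21.17) = 4.6011
|z2| = sqrt(9.6^2 + (-2.2)^2) = sqrt(97) = 9.8489
z1+z2 = 5.0000 - 2.3000i
|z1+z2| = sqrt(30.29) = 5.5036
|z1|+|z2| = 4.6011 + 9.8489 = 14.4500

|z1+z2| = 5.5036 ≤ |z1|+|z2| = 14.4500 (verified)


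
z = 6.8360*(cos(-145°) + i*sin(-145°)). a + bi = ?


a = 6.8360*cos(-145°) = 6.8360*(-0.81915) = -5.5997
b = 6.8360*sin(-145°) = 6.8360*(-0.57358) = -3.9210

-5.5997 - 3.9210i


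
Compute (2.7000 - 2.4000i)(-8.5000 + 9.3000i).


Real = 2.7*(-8.5) - (-2.4)*9.3 = -22.95 - (-22.32) = -0.63
Imag = 2.7*9.3 - (8.5)*(-2.4) = 25.11 + 20.4 = 45.51

-0.6300 + 45.5100i


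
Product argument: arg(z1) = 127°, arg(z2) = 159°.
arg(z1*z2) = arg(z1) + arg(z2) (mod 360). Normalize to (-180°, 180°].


arg(z1*z2) = 127° + 159° = 286°
Normalized to (-180°, 180°]: -74°

-74°


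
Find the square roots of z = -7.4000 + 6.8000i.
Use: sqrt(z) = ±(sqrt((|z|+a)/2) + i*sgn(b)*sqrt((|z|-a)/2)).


|z| = sqrt(54.76+46.24) = 10.0499
sqrt((|z|+a)/2) = sqrt((10.0499+(-7.4))/2) = sqrt(1.3249) = 1.1511
sqrt((|z|-a)/2) = sqrt((10.0499-(-7.4))/2) = sqrt(8.7249) = 2.9538

±(1.1511 + 2.9538i) i.e. 1.1511 + 2.9538i and -1.1511 - 2.9538i


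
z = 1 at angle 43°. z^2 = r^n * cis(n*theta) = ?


r^2 = 1^2 = 1
n*theta = 2*43° = 86° = 86° (mod 360)
a = 1*cos(86°) = 0.0698
b = 1*sin(86°) = 0.9976

1 cis(86°) = 0.0698 + 0.9976i


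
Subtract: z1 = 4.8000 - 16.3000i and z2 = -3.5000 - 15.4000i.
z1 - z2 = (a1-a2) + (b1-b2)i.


Real: 4.8 + 3.5 = 8.3
Imag: -16.3 + 15.4 = -0.9

8.3000 - 0.9000i


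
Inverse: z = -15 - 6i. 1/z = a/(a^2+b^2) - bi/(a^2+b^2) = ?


|z|^2 = 225+36 = 261
1/z = (-15 + 6i)/261

1/z = -0.0575 + 0.0230i


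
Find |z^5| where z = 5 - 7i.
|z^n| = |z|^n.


|z| = sqrt(25+49) = sqrt(74) = 8.6023
|z^5| = |z|^5 = (sqrt(74))^5 = 74^2 * sqrt(74) = 5476*sqrt(74)

|z^5| = 5476*sqrt(74) ≈ 47106.3332


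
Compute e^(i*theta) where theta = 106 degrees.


cos(106°) = -0.2756
sin(106°) = 0.9613

e^(i*106°) = -0.2756 + 0.9613i


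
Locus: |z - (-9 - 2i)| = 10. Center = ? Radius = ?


|z - z0| = r is a circle with center z0 and radius r.
Center = (-9, -2), radius = 10

Circle with center (-9, -2) and radius 10


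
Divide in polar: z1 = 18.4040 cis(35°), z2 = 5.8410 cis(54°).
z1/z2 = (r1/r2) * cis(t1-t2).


r = 18.4040 / 5.8410 = 3.1508
theta = 35° - 54° = -19° = 341° (mod 360)

3.1508 cis(341°)


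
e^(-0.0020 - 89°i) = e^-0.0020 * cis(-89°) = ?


e^-0.0020 = 0.9980
cos(-89°) = 0.01745
sin(-89°) = -0.9998
Real = 0.9980*0.01745 = 0.0174
Imag = 0.9980*(-0.9998) = -0.9978

0.0174 - 0.9978i


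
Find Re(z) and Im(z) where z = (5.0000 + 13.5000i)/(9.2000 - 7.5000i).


Multiply by conjugate: (5.0000 + 13.5000i)(9.2000 + 7.5000i) / (9.2^2 + (-7.5)^2)
Numerator real = 5*9.2 + 13.5*(-7.5) = -55.25
Numerator imag = 13.5*9.2 - 5*(-7.5) = 161.7
Denominator = 140.89
Re(z) = -55.25/140.89 = -0.3921
Im(z) = 161.7/140.89 = 1.1477

Re(z) = -0.3921, Im(z) = 1.1477


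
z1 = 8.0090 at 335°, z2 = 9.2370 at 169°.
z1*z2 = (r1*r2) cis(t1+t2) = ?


r = 8.0090 * 9.2370 = 73.9791
theta = 335° + 169° = 504° = 144° (mod 360)

73.9791 cis(144°)


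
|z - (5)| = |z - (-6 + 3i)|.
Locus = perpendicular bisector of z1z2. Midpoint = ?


Equal distances means the locus is the perpendicular bisector of z1 and z2.
Midpoint = ((5+(-6))/2, (0+3)/2) = (-0.5000, 1.5000)

Perpendicular bisector through (-0.5000, 1.5000)


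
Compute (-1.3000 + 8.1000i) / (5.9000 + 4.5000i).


Conjugate of z2 = 5.9000 - 4.5000i
Numerator: (-1.3000 + 8.1000i)(5.9000 - 4.5000i) = 28.7800 + 53.6400i
Denominator: 5.9^2 + 4.5^2 = 55.06
Result = (28.7800 + 53.6400i)/55.06

0.5227 + 0.9742i


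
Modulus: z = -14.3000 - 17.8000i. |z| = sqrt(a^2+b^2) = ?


|z| = sqrt((-14.3)^2 + (-17.8)^2) = sqrt(204.49 + 316.84) = sqrt(521.33) = 22.8327

|z| = 22.8327


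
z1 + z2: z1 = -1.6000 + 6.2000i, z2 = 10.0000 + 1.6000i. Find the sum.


Real: -1.6 + 10 = 8.4
Imag: 6.2 + 1.6 = 7.8

8.4000 + 7.8000i


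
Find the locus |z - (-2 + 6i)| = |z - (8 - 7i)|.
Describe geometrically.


Equal distances means the locus is the perpendicular bisector of z1 and z2.
Midpoint = ((-2+8)/2, (6+(-7))/2) = (3.0000, -0.5000)

Perpendicular bisector through (3.0000, -0.5000)


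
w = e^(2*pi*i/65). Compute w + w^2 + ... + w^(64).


With w = e^(2*pi*i/65), all 65 of the 65th roots of unity w^0 = 1, w, ..., w^(64) sum to 0: 1 + w + ... + w^(64) = (1 - w^65)/(1 - w) = 0 since w^65 = 1, w ≠ 1.
Removing the root 1: w + w^2 + ... + w^(64) = 0 - 1 = -1

Sum = -1


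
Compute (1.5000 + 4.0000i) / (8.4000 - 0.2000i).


Conjugate of z2 = 8.4000 + 0.2000i
Numerator: (1.5000 + 4.0000i)(8.4000 + 0.2000i) = 11.8000 + 33.9000i
Denominator: 8.4^2 + (-0.2)^2 = 70.6
Result = (11.8000 + 33.9000i)/70.6

0.1671 + 0.4802i


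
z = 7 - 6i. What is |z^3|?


|z| = sqrt(49+36) = sqrt(85) = 9.2195
|z^3| = |z|^3 = (sqrt(85))^3 = 85*sqrt(85)

|z^3| = 85*sqrt(85) ≈ 783.6613


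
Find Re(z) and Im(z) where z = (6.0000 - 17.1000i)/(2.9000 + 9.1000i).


Multiply by conjugate: (6.0000 - 17.1000i)(2.9000 - 9.1000i) / (2.9^2 + 9.1^2)
Numerator real = 6*2.9 - (17.1)*9.1 = -138.21
Numerator imag = -17.1*2.9 - 6*9.1 = -104.19
Denominator = 91.22
Re(z) = -138.21/91.22 = -1.5151
Im(z) = -104.19/91.22 = -1.1422

Re(z) = -1.5151, Im(z) = -1.1422


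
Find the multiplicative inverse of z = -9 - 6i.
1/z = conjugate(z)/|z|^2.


|z|^2 = 81+36 = 117
1/z = (-9 + 6i)/117

1/z = -0.0769 + 0.0513i


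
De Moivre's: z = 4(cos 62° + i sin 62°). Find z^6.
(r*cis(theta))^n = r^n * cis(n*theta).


r^6 = 4^6 = 4096
n*theta = 6*62° = 372° = 12° (mod 360)
a = 4096*cos(12°) = 4006.4926
b = 4096*sin(12°) = 851.6063

4096 cis(12°) = 4006.4926 + 851.6063i


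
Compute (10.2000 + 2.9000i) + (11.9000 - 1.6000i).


Real: 10.2 + 11.9 = 22.1
Imag: 2.9 - 1.6 = 1.3

22.1000 + 1.3000i


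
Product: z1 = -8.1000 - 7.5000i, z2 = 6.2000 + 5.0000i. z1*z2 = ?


Real = -8.1*6.2 - (-7.5)*5 = -50.22 - (-37.5) = -12.72
Imag = -8.1*5 + 6.2*(-7.5) = -40.5 - (46.5) = -87

-12.7200 - 87.0000i


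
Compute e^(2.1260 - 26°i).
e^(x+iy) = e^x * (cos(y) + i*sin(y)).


e^2.1260 = 8.3813
cos(-26°) = 0.89879
sin(-26°) = -0.43837
Real = 8.3813*0.89879 = 7.5330
Imag = 8.3813*(-0.43837) = -3.6741

7.5330 - 3.6741i


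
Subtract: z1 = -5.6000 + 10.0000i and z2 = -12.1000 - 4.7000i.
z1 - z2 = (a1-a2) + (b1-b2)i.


Real: -5.6 + 12.1 = 6.5
Imag: 10 + 4.7 = 14.7

6.5000 + 14.7000i


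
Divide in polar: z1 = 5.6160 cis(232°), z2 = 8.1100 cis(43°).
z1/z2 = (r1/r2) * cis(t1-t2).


r = 5.6160 / 8.1100 = 0.6925
theta = 232° - 43° = 189° = 189° (mod 360)

0.6925 cis(189°)


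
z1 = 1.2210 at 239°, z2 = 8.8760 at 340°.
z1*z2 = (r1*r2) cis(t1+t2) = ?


r = 1.2210 * 8.8760 = 10.8376
theta = 239° + 340° = 579° = 219° (mod 360)

10.8376 cis(219°)


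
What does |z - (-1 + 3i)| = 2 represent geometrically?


|z - z0| = r is a circle with center z0 and radius r.
Center = (-1, 3), radius = 2

Circle with center (-1, 3) and radius 2


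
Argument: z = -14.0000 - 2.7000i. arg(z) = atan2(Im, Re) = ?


Re = -14, Im = -2.7
arg = atan2(-2.7, -14) = -169.0841 degrees

arg(z) = -169.0841 degrees


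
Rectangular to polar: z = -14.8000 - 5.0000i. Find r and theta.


r = sqrt(219.04+25) = sqrt(244.04) = 15.6218
theta = atan2(-5, -14.8) = -161.3331 degrees

r = 15.6218, theta = -161.3331 degrees


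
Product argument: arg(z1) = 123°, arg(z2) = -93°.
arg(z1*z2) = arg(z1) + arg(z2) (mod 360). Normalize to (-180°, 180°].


arg(z1*z2) = 123° - 93° = 30°
Normalized to (-180°, 180°]: 30°

30°


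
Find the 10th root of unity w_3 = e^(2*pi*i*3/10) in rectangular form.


Angle = 360*3/10 = 108°
a = cos(108°) = -0.3090
b = sin(108°) = 0.9511

-0.3090 + 0.9511i


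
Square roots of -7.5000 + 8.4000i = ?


|z| = sqrt(56.25+70.56) = 11.2610
sqrt((|z|+a)/2) = sqrt((11.2610+(-7.5))/2) = sqrt(1.8805) = 1.3713
sqrt((|z|-a)/2) = sqrt((11.2610-(-7.5))/2) = sqrt(9.3805) = 3.0628

±(1.3713 + 3.0628i) i.e. 1.3713 + 3.0628i and -1.3713 - 3.0628i


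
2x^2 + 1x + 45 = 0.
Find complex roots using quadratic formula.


disc = 1^2 - 4*2*45 = 1 - 360 = -359
sqrt(|disc|) = sqrt(359) = 18.9473
Real part = -1/(2*2) = -0.2500
Imag part = 18.9473/(2*2) = 4.7368

-0.2500 ± 4.7368i


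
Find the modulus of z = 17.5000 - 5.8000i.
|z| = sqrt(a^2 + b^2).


|z| = sqrt(17.5^2 + (-5.8)^2) = sqrt(306.25 + 33.64) = sqrt(339.89) = 18.4361

|z| = 18.4361


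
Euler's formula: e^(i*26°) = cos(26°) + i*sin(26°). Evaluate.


cos(26°) = 0.8988
sin(26°) = 0.4384

e^(i*26°) = 0.8988 + 0.4384i


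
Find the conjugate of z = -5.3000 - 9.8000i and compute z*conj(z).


z_bar = -5.3000 + 9.8000i
z*z_bar = (-5.3)^2 + (-9.8)^2 = 28.09 + 96.04 = 124.13

z_bar = -5.3000 + 9.8000i, z*z_bar = 124.13


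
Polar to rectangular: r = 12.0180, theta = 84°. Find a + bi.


a = 12.0180*cos(84°) = 12.0180*0.10453 = 1.2562
b = 12.0180*sin(84°) = 12.0180*0.994522 = 11.9522

1.2562 + 11.9522i


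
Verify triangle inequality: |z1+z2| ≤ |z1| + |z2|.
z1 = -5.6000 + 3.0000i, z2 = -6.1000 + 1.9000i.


|z1| = sqrt((-5.6)^2 + 3^2) = sqrt(40.36) = 6.3530
|z2| = sqrt((-6.1)^2 + 1.9^2) = sqrt(40.82) = 6.3891
z1+z2 = -11.7000 + 4.9000i
|z1+z2| = sqrt(160.9) = 12.6846
|z1|+|z2| = 6.3530 + 6.3891 = 12.7421

|z1+z2| = 12.6846 ≤ |z1|+|z2| = 12.7421 (verified)


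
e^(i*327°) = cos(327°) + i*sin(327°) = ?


cos(327°) = 0.8387
sin(327°) = -0.5446

e^(i*327°) = 0.8387 - 0.5446i


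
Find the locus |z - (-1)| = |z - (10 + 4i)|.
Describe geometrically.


Equal distances means the locus is the perpendicular bisector of z1 and z2.
Midpoint = ((-1+10)/2, (0+4)/2) = (4.5000, 2.0000)

Perpendicular bisector through (4.5000, 2.0000)


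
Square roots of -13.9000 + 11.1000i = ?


|z| = sqrt(193.21+123.21) = 17.7882
sqrt((|z|+a)/2) = sqrt((17.7882+(-13.9))/2) = sqrt(1.9441) = 1.3943
sqrt((|z|-a)/2) = sqrt((17.7882-(-13.9))/2) = sqrt(15.8441) = 3.9805

±(1.3943 + 3.9805i) i.e. 1.3943 + 3.9805i and -1.3943 - 3.9805i


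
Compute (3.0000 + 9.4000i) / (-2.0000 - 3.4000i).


Conjugate of z2 = -2.0000 + 3.4000i
Numerator: (3.0000 + 9.4000i)(-2.0000 + 3.4000i) = -37.9600 - 8.6000i
Denominator: (-2)^2 + (-3.4)^2 = 15.56
Result = (-37.9600 - 8.6000i)/15.56

-2.4396 - 0.5527i


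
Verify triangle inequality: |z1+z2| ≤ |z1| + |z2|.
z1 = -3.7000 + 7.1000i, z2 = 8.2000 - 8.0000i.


|z1| = sqrt((-3.7)^2 + 7.1^2) = sqrt(64.1) = 8.0062
|z2| = sqrt(8.2^2 + (-8)^2) = sqrt(131.24) = 11.4560
z1+z2 = 4.5000 - 0.9000i
|z1+z2| = sqrt(21.06) = 4.5891
|z1|+|z2| = 8.0062 + 11.4560 = 19.4622

|z1+z2| = 4.5891 ≤ |z1|+|z2| = 19.4622 (verified)


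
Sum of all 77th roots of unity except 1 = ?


With w = e^(2*pi*i/77), all 77 of the 77th roots of unity w^0 = 1, w, ..., w^(76) sum to 0: 1 + w + ... + w^(76) = (1 - w^77)/(1 - w) = 0 since w^77 = 1, w ≠ 1.
Removing the root 1: w + w^2 + ... + w^(76) = 0 - 1 = -1

Sum = -1


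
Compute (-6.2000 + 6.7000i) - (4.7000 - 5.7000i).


Real: -6.2 - 4.7 = -10.9
Imag: 6.7 + 5.7 = 12.4

-10.9000 + 12.4000i


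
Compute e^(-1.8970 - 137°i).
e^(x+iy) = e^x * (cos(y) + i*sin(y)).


e^-1.8970 = 0.1500
cos(-137°) = -0.7314
sin(-137°) = -0.682
Real = 0.1500*(-0.7314) = -0.1097
Imag = 0.1500*(-0.682) = -0.1023

-0.1097 - 0.1023i


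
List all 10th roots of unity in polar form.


The 10th roots of unity are cis(360k/10°) for k=0..9
Angle step = 360/10 = 36°
Primitive root: cis(36°)
Primitive root = 0.8090 + 0.5878i

10 roots at angles: 0°, 36°, 72°, 108°, 144°, 180°, 216°, 252°, 288°, 324°


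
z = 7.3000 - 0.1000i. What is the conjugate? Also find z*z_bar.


z_bar = 7.3000 + 0.1000i
z*z_bar = 7.3^2 + (-0.1)^2 = 53.29 + 0.01 = 53.3

z_bar = 7.3000 + 0.1000i, z*z_bar = 53.3


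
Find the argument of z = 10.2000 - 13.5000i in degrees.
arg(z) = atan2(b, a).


Re = 10.2, Im = -13.5
arg = atan2(-13.5, 10.2) = -52.9269 degrees

arg(z) = -52.9269 degrees


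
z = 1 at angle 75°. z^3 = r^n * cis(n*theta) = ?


r^3 = 1^3 = 1
n*theta = 3*75° = 225° = 225° (mod 360)
a = 1*cos(225°) = -0.7071
b = 1*sin(225°) = -0.7071

1 cis(225°) = -0.7071 - 0.7071i


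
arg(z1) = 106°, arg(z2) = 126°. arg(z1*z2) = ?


arg(z1*z2) = 106° + 126° = 232°
Normalized to (-180°, 180°]: -128°

-128°


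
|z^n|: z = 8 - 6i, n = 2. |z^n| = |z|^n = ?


|z| = sqrt(64+36) = sqrt(100) = 10
|z^2| = |z|^2 = 10^2 = 100

|z^2| = 100


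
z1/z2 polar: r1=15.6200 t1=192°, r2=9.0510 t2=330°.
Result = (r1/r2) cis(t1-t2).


r = 15.6200 / 9.0510 = 1.7258
theta = 192° - 330° = -138° = 222° (mod 360)

1.7258 cis(222°)


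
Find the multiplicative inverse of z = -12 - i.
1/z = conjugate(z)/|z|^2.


|z|^2 = 144+1 = 145
1/z = (-12 + 1i)/145

1/z = -0.0828 + 0.0069i


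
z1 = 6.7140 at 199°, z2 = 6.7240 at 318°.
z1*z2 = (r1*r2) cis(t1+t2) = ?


r = 6.7140 * 6.7240 = 45.1449
theta = 199° + 318° = 517° = 157° (mod 360)

45.1449 cis(157°)


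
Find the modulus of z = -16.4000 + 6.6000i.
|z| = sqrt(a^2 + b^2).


|z| = sqrt((-16.4)^2 + 6.6^2) = sqrt(268.96 + 43.56) = sqrt(312.52) = 17.6782

|z| = 17.6782


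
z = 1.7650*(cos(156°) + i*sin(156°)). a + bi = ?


a = 1.7650*cos(156°) = 1.7650*(-0.91355) = -1.6124
b = 1.7650*sin(156°) = 1.7650*0.40674 = 0.7179

-1.6124 + 0.7179i


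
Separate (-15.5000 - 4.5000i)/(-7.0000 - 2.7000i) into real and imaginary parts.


Multiply by conjugate: (-15.5000 - 4.5000i)(-7.0000 + 2.7000i) / ((-7)^2 + (-2.7)^2)
Numerator real = -15.5*(-7) - (4.5)*(-2.7) = 120.65
Numerator imag = -4.5*(-7) - (-15.5)*(-2.7) = -10.35
Denominator = 56.29
Re(z) = 120.65/56.29 = 2.1434
Im(z) = -10.35/56.29 = -0.1839

Re(z) = 2.1434, Im(z) = -0.1839


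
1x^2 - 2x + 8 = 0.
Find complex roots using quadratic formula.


disc = (-2)^2 - 4*1*8 = 4 - 32 = -28
sqrt(|disc|) = sqrt(28) = 5.2915
Real part = 2/(2*1) = 1.0000
Imag part = 5.2915/(2*1) = 2.6458

1.0000 ± 2.6458i


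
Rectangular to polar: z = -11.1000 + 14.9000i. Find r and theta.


r = sqrt(123.21+222.01) = sqrt(345.22) = 18.5801
theta = atan2(14.9, -11.1) = 126.6849 degrees

r = 18.5801, theta = 126.6849 degrees


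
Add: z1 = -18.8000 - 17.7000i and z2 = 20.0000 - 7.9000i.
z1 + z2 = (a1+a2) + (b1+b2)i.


Real: -18.8 + 20 = 1.2
Imag: -17.7 - 7.9 = -25.6

1.2000 - 25.6000i


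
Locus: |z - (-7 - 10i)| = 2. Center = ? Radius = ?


|z - z0| = r is a circle with center z0 and radius r.
Center = (-7, -10), radius = 2

Circle with center (-7, -10) and radius 2


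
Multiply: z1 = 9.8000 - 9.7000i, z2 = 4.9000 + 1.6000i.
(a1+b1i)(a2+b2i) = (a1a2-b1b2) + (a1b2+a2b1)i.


Real = 9.8*4.9 - (-9.7)*1.6 = 48.02 - (-15.52) = 63.54
Imag = 9.8*1.6 + 4.9*(-9.7) = 15.68 - (47.53) = -31.85

63.5400 - 31.8500i


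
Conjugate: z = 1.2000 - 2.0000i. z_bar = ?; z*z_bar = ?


z_bar = 1.2000 + 2.0000i
z*z_bar = 1.2^2 + (-2)^2 = 1.44 + 4 = 5.44

z_bar = 1.2000 + 2.0000i, z*z_bar = 5.44


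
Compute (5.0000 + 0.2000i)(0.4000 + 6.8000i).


Real = 5*0.4 - 0.2*6.8 = 2 - 1.36 = 0.64
Imag = 5*6.8 + 0.4*0.2 = 34 + 0.08 = 34.08

0.6400 + 34.0800i


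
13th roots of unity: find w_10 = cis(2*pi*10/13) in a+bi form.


Angle = 360*10/13 = 276.9231°
a = cos(276.9231°) = 0.1205
b = sin(276.9231°) = -0.9927

0.1205 - 0.9927i


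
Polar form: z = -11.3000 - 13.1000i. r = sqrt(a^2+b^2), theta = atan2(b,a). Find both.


r = sqrt(127.69+171.61) = sqrt(299.3) = 17.3003
theta = atan2(-13.1, -11.3) = -130.7809 degrees

r = 17.3003, theta = -130.7809 degrees


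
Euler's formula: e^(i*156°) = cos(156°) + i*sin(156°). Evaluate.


cos(156°) = -0.9135
sin(156°) = 0.4067

e^(i*156°) = -0.9135 + 0.4067i


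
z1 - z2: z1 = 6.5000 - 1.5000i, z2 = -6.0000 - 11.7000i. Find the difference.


Real: 6.5 + 6 = 12.5
Imag: -1.5 + 11.7 = 10.2

12.5000 + 10.2000i


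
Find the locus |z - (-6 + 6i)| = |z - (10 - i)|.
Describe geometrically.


Equal distances means the locus is the perpendicular bisector of z1 and z2.
Midpoint = ((-6+10)/2, (6+(-1))/2) = (2.0000, 2.5000)

Perpendicular bisector through (2.0000, 2.5000)


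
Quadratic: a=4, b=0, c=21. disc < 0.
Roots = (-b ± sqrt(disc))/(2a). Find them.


disc = 0^2 - 4*4*21 = 0 - 336 = -336
sqrt(|disc|) = sqrt(336) = 18.3303
Real part = 0/(2*4) = 0
Imag part = 18.3303/(2*4) = 2.2913

0 ± 2.2913i


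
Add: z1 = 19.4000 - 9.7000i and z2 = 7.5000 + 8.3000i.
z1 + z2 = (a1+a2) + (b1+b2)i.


Real: 19.4 + 7.5 = 26.9
Imag: -9.7 + 8.3 = -1.4

26.9000 - 1.4000i


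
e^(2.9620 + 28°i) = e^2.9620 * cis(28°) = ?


e^2.9620 = 19.3366
cos(28°) = 0.882948
sin(28°) = 0.46947
Real = 19.3366*0.882948 = 17.0732
Imag = 19.3366*0.46947 = 9.0780

17.0732 + 9.0780i


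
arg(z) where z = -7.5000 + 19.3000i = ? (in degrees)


Re = -7.5, Im = 19.3
arg = atan2(19.3, -7.5) = 111.2362 degrees

arg(z) = 111.2362 degrees


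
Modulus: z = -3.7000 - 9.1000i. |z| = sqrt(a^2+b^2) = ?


|z| = sqrt((-3.7)^2 + (-9.1)^2) = sqrt(13.69 + 82.81) = sqrt(96.5) = 9.8234

|z| = 9.8234


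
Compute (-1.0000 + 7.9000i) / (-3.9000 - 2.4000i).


Conjugate of z2 = -3.9000 + 2.4000i
Numerator: (-1.0000 + 7.9000i)(-3.9000 + 2.4000i) = -15.0600 - 33.2100i
Denominator: (-3.9)^2 + (-2.4)^2 = 20.97
Result = (-15.0600 - 33.2100i)/20.97

-0.7182 - 1.5837i


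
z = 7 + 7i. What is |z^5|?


|z| = sqrt(49+49) = sqrt(98) = 9.8995
|z^5| = |z|^5 = (sqrt(98))^5 = 98^2 * sqrt(98) = 9604*sqrt(98)

|z^5| = 9604*sqrt(98) ≈ 95074.7494


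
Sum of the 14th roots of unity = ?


The sum of all 14th roots of unity is 0.
Geometric series: (1 - w^14)/(1 - w) = (1-1)/(1-w) = 0 since w^14 = 1, w ≠ 1.
Alternatively: coefficient of z^13 in z^14 - 1 is 0.

0


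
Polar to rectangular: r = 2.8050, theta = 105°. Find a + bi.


a = 2.8050*cos(105°) = 2.8050*(-0.25882) = -0.7260
b = 2.8050*sin(105°) = 2.8050*0.96593 = 2.7094

-0.7260 + 2.7094i


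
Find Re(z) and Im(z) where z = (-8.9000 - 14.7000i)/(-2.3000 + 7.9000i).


Multiply by conjugate: (-8.9000 - 14.7000i)(-2.3000 - 7.9000i) / ((-2.3)^2 + 7.9^2)
Numerator real = -8.9*(-2.3) - (14.7)*7.9 = -95.66
Numerator imag = -14.7*(-2.3) - (-8.9)*7.9 = 104.12
Denominator = 67.7
Re(z) = -95.66/67.7 = -1.4130
Im(z) = 104.12/67.7 = 1.5380

Re(z) = -1.4130, Im(z) = 1.5380


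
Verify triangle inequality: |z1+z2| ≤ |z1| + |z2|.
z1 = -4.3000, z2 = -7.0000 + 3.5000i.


|z1| = sqrt((-4.3)^2 + 0^2) = sqrt(18.49) = 4.3000
|z2| = sqrt((-7)^2 + 3.5^2) = sqrt(61.25) = 7.8262
z1+z2 = -11.3000 + 3.5000i
|z1+z2| = sqrt(139.94) = 11.8296
|z1|+|z2| = 4.3000 + 7.8262 = 12.1262

|z1+z2| = 11.8296 ≤ |z1|+|z2| = 12.1262 (verified)


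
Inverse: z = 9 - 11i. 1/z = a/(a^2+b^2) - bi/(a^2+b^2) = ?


|z|^2 = 81+121 = 202
1/z = (9 + 11i)/202

1/z = 0.0446 + 0.0545i


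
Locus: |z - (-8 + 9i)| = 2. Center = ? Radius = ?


|z - z0| = r is a circle with center z0 and radius r.
Center = (-8, 9), radius = 2

Circle with center (-8, 9) and radius 2


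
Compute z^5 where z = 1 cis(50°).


r^5 = 1^5 = 1
n*theta = 5*50° = 250° = 250° (mod 360)
a = 1*cos(250°) = -0.3420
b = 1*sin(250°) = -0.9397

1 cis(250°) = -0.3420 - 0.9397i


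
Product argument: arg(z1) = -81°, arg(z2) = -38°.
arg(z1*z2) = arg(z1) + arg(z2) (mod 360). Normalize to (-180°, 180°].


arg(z1*z2) = -81° - 38° = -119°
Normalized to (-180°, 180°]: -119°

-119°


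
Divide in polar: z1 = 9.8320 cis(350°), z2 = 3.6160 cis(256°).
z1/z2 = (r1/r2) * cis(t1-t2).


r = 9.8320 / 3.6160 = 2.7190
theta = 350° - 256° = 94° = 94° (mod 360)

2.7190 cis(94°)


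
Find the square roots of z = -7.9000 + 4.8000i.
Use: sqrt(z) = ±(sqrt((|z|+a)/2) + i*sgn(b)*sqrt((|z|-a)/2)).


|z| = sqrt(62.41+23.04) = 9.2439
sqrt((|z|+a)/2) = sqrt((9.2439+(-7.9))/2) = sqrt(0.6720) = 0.8197
sqrt((|z|-a)/2) = sqrt((9.2439-(-7.9))/2) = sqrt(8.5720) = 2.9278

±(0.8197 + 2.9278i) i.e. 0.8197 + 2.9278i and -0.8197 - 2.9278i
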